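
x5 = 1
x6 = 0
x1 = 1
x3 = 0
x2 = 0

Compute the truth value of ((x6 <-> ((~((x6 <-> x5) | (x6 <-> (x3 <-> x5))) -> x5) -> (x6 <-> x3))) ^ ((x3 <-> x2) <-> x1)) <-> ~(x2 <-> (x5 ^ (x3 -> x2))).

0

x6 <-> x5 = 0 <-> 1 = 0
x3 <-> x5 = 0 <-> 1 = 0
x6 <-> (x3 <-> x5) = 0 <-> 0 = 1
(x6 <-> x5) | (x6 <-> (x3 <-> x5)) = 0 | 1 = 1
~((x6 <-> x5) | (x6 <-> (x3 <-> x5))) = ~1 = 0
~((x6 <-> x5) | (x6 <-> (x3 <-> x5))) -> x5 = 0 -> 1 = 1
x6 <-> x3 = 0 <-> 0 = 1
(~((x6 <-> x5) | (x6 <-> (x3 <-> x5))) -> x5) -> (x6 <-> x3) = 1 -> 1 = 1
x6 <-> ((~((x6 <-> x5) | (x6 <-> (x3 <-> x5))) -> x5) -> (x6 <-> x3)) = 0 <-> 1 = 0
x3 <-> x2 = 0 <-> 0 = 1
(x3 <-> x2) <-> x1 = 1 <-> 1 = 1
(x6 <-> ((~((x6 <-> x5) | (x6 <-> (x3 <-> x5))) -> x5) -> (x6 <-> x3))) ^ ((x3 <-> x2) <-> x1) = 0 ^ 1 = 1
x3 -> x2 = 0 -> 0 = 1
x5 ^ (x3 -> x2) = 1 ^ 1 = 0
x2 <-> (x5 ^ (x3 -> x2)) = 0 <-> 0 = 1
~(x2 <-> (x5 ^ (x3 -> x2))) = ~1 = 0
((x6 <-> ((~((x6 <-> x5) | (x6 <-> (x3 <-> x5))) -> x5) -> (x6 <-> x3))) ^ ((x3 <-> x2) <-> x1)) <-> ~(x2 <-> (x5 ^ (x3 -> x2))) = 1 <-> 0 = 0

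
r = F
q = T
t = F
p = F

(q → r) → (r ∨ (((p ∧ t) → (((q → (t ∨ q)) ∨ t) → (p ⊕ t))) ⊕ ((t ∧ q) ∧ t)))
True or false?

q → r = T → F = F
p ∧ t = F ∧ F = F
t ∨ q = F ∨ T = T
q → (t ∨ q) = T → T = T
(q → (t ∨ q)) ∨ t = T ∨ F = T
p ⊕ t = F ⊕ F = F
((q → (t ∨ q)) ∨ t) → (p ⊕ t) = T → F = F
(p ∧ t) → (((q → (t ∨ q)) ∨ t) → (p ⊕ t)) = F → F = T
t ∧ q = F ∧ T = F
(t ∧ q) ∧ t = F ∧ F = F
((p ∧ t) → (((q → (t ∨ q)) ∨ t) → (p ⊕ t))) ⊕ ((t ∧ q) ∧ t) = T ⊕ F = T
r ∨ (((p ∧ t) → (((q → (t ∨ q)) ∨ t) → (p ⊕ t))) ⊕ ((t ∧ q) ∧ t)) = F ∨ T = T
(q → r) → (r ∨ (((p ∧ t) → (((q → (t ∨ q)) ∨ t) → (p ⊕ t))) ⊕ ((t ∧ q) ∧ t))) = F → T = T

T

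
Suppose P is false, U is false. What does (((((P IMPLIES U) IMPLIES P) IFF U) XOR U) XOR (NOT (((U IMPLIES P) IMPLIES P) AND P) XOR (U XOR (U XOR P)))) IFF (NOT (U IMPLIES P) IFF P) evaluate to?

F

P IMPLIES U = F IMPLIES F = T
(P IMPLIES U) IMPLIES P = T IMPLIES F = F
((P IMPLIES U) IMPLIES P) IFF U = F IFF F = T
(((P IMPLIES U) IMPLIES P) IFF U) XOR U = T XOR F = T
U IMPLIES P = F IMPLIES F = T
(U IMPLIES P) IMPLIES P = T IMPLIES F = F
((U IMPLIES P) IMPLIES P) AND P = F AND F = F
NOT (((U IMPLIES P) IMPLIES P) AND P) = NOT F = T
U XOR P = F XOR F = F
U XOR (U XOR P) = F XOR F = F
NOT (((U IMPLIES P) IMPLIES P) AND P) XOR (U XOR (U XOR P)) = T XOR F = T
((((P IMPLIES U) IMPLIES P) IFF U) XOR U) XOR (NOT (((U IMPLIES P) IMPLIES P) AND P) XOR (U XOR (U XOR P))) = T XOR T = F
U IMPLIES P = F IMPLIES F = T
NOT (U IMPLIES P) = NOT T = F
NOT (U IMPLIES P) IFF P = F IFF F = T
(((((P IMPLIES U) IMPLIES P) IFF U) XOR U) XOR (NOT (((U IMPLIES P) IMPLIES P) AND P) XOR (U XOR (U XOR P)))) IFF (NOT (U IMPLIES P) IFF P) = F IFF T = F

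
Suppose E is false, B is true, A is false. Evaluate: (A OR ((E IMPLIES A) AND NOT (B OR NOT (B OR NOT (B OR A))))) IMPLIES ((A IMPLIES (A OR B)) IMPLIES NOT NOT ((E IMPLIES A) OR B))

E IMPLIES A = F IMPLIES F = T
B OR A = T OR F = T
NOT (B OR A) = NOT T = F
B OR NOT (B OR A) = T OR F = T
NOT (B OR NOT (B OR A)) = NOT T = F
B OR NOT (B OR NOT (B OR A)) = T OR F = T
NOT (B OR NOT (B OR NOT (B OR A))) = NOT T = F
(E IMPLIES A) AND NOT (B OR NOT (B OR NOT (B OR A))) = T AND F = F
A OR ((E IMPLIES A) AND NOT (B OR NOT (B OR NOT (B OR A)))) = F OR F = F
A OR B = F OR T = T
A IMPLIES (A OR B) = F IMPLIES T = T
E IMPLIES A = F IMPLIES F = T
(E IMPLIES A) OR B = T OR T = T
NOT ((E IMPLIES A) OR B) = NOT T = F
NOT NOT ((E IMPLIES A) OR B) = NOT F = T
(A IMPLIES (A OR B)) IMPLIES NOT NOT ((E IMPLIES A) OR B) = T IMPLIES T = T
(A OR ((E IMPLIES A) AND NOT (B OR NOT (B OR NOT (B OR A))))) IMPLIES ((A IMPLIES (A OR B)) IMPLIES NOT NOT ((E IMPLIES A) OR B)) = F IMPLIES T = T

T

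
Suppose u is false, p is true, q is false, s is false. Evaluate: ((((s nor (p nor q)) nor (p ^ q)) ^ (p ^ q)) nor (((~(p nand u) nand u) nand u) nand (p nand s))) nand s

True

p nor q = True nor False = False
s nor (p nor q) = False nor False = True
p ^ q = True ^ False = True
(s nor (p nor q)) nor (p ^ q) = True nor True = False
p ^ q = True ^ False = True
((s nor (p nor q)) nor (p ^ q)) ^ (p ^ q) = False ^ True = True
p nand u = True nand False = True
~(p nand u) = ~True = False
~(p nand u) nand u = False nand False = True
(~(p nand u) nand u) nand u = True nand False = True
p nand s = True nand False = True
((~(p nand u) nand u) nand u) nand (p nand s) = True nand True = False
(((s nor (p nor q)) nor (p ^ q)) ^ (p ^ q)) nor (((~(p nand u) nand u) nand u) nand (p nand s)) = True nor False = False
((((s nor (p nor q)) nor (p ^ q)) ^ (p ^ q)) nor (((~(p nand u) nand u) nand u) nand (p nand s))) nand s = False nand False = True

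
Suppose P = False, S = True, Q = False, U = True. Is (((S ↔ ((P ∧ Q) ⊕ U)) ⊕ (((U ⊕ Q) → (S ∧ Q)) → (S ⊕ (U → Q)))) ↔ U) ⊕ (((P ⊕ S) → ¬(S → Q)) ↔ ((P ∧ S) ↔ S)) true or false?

P ∧ Q = False ∧ False = False
(P ∧ Q) ⊕ U = False ⊕ True = True
S ↔ ((P ∧ Q) ⊕ U) = True ↔ True = True
U ⊕ Q = True ⊕ False = True
S ∧ Q = True ∧ False = False
(U ⊕ Q) → (S ∧ Q) = True → False = False
U → Q = True → False = False
S ⊕ (U → Q) = True ⊕ False = True
((U ⊕ Q) → (S ∧ Q)) → (S ⊕ (U → Q)) = False → True = True
(S ↔ ((P ∧ Q) ⊕ U)) ⊕ (((U ⊕ Q) → (S ∧ Q)) → (S ⊕ (U → Q))) = True ⊕ True = False
((S ↔ ((P ∧ Q) ⊕ U)) ⊕ (((U ⊕ Q) → (S ∧ Q)) → (S ⊕ (U → Q)))) ↔ U = False ↔ True = False
P ⊕ S = False ⊕ True = True
S → Q = True → False = False
¬(S → Q) = ¬False = True
(P ⊕ S) → ¬(S → Q) = True → True = True
P ∧ S = False ∧ True = False
(P ∧ S) ↔ S = False ↔ True = False
((P ⊕ S) → ¬(S → Q)) ↔ ((P ∧ S) ↔ S) = True ↔ False = False
(((S ↔ ((P ∧ Q) ⊕ U)) ⊕ (((U ⊕ Q) → (S ∧ Q)) → (S ⊕ (U → Q)))) ↔ U) ⊕ (((P ⊕ S) → ¬(S → Q)) ↔ ((P ∧ S) ↔ S)) = False ⊕ False = False

False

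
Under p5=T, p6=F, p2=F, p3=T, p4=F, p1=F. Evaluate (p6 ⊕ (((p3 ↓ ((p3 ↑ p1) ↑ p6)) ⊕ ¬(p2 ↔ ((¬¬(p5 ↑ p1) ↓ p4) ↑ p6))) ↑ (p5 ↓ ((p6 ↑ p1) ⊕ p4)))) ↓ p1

Substituting p5=T, p6=F, p2=F, p3=T, p4=F, p1=F:
p3 ↑ p1 = T ↑ F = T
(p3 ↑ p1) ↑ p6 = T ↑ F = T
p3 ↓ ((p3 ↑ p1) ↑ p6) = T ↓ T = F
p5 ↑ p1 = T ↑ F = T
¬(p5 ↑ p1) = ¬T = F
¬¬(p5 ↑ p1) = ¬F = T
¬¬(p5 ↑ p1) ↓ p4 = T ↓ F = F
(¬¬(p5 ↑ p1) ↓ p4) ↑ p6 = F ↑ F = T
p2 ↔ ((¬¬(p5 ↑ p1) ↓ p4) ↑ p6) = F ↔ T = F
¬(p2 ↔ ((¬¬(p5 ↑ p1) ↓ p4) ↑ p6)) = ¬F = T
(p3 ↓ ((p3 ↑ p1) ↑ p6)) ⊕ ¬(p2 ↔ ((¬¬(p5 ↑ p1) ↓ p4) ↑ p6)) = F ⊕ T = T
p6 ↑ p1 = F ↑ F = T
(p6 ↑ p1) ⊕ p4 = T ⊕ F = T
p5 ↓ ((p6 ↑ p1) ⊕ p4) = T ↓ T = F
((p3 ↓ ((p3 ↑ p1) ↑ p6)) ⊕ ¬(p2 ↔ ((¬¬(p5 ↑ p1) ↓ p4) ↑ p6))) ↑ (p5 ↓ ((p6 ↑ p1) ⊕ p4)) = T ↑ F = T
p6 ⊕ (((p3 ↓ ((p3 ↑ p1) ↑ p6)) ⊕ ¬(p2 ↔ ((¬¬(p5 ↑ p1) ↓ p4) ↑ p6))) ↑ (p5 ↓ ((p6 ↑ p1) ⊕ p4))) = F ⊕ T = T
(p6 ⊕ (((p3 ↓ ((p3 ↑ p1) ↑ p6)) ⊕ ¬(p2 ↔ ((¬¬(p5 ↑ p1) ↓ p4) ↑ p6))) ↑ (p5 ↓ ((p6 ↑ p1) ⊕ p4)))) ↓ p1 = T ↓ F = F

F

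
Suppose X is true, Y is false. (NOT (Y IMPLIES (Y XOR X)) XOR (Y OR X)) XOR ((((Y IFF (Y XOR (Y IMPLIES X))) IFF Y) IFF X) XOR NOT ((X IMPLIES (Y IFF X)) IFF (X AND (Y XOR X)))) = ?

T

Y XOR X = F XOR T = T
Y IMPLIES (Y XOR X) = F IMPLIES T = T
NOT (Y IMPLIES (Y XOR X)) = NOT T = F
Y OR X = F OR T = T
NOT (Y IMPLIES (Y XOR X)) XOR (Y OR X) = F XOR T = T
Y IMPLIES X = F IMPLIES T = T
Y XOR (Y IMPLIES X) = F XOR T = T
Y IFF (Y XOR (Y IMPLIES X)) = F IFF T = F
(Y IFF (Y XOR (Y IMPLIES X))) IFF Y = F IFF F = T
((Y IFF (Y XOR (Y IMPLIES X))) IFF Y) IFF X = T IFF T = T
Y IFF X = F IFF T = F
X IMPLIES (Y IFF X) = T IMPLIES F = F
Y XOR X = F XOR T = T
X AND (Y XOR X) = T AND T = T
(X IMPLIES (Y IFF X)) IFF (X AND (Y XOR X)) = F IFF T = F
NOT ((X IMPLIES (Y IFF X)) IFF (X AND (Y XOR X))) = NOT F = T
(((Y IFF (Y XOR (Y IMPLIES X))) IFF Y) IFF X) XOR NOT ((X IMPLIES (Y IFF X)) IFF (X AND (Y XOR X))) = T XOR T = F
(NOT (Y IMPLIES (Y XOR X)) XOR (Y OR X)) XOR ((((Y IFF (Y XOR (Y IMPLIES X))) IFF Y) IFF X) XOR NOT ((X IMPLIES (Y IFF X)) IFF (X AND (Y XOR X)))) = T XOR F = T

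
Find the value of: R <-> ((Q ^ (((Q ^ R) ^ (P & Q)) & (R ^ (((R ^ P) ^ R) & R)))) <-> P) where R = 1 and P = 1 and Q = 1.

1

Substituting R=1, P=1, Q=1:
Q ^ R = 1 ^ 1 = 0
P & Q = 1 & 1 = 1
(Q ^ R) ^ (P & Q) = 0 ^ 1 = 1
R ^ P = 1 ^ 1 = 0
(R ^ P) ^ R = 0 ^ 1 = 1
((R ^ P) ^ R) & R = 1 & 1 = 1
R ^ (((R ^ P) ^ R) & R) = 1 ^ 1 = 0
((Q ^ R) ^ (P & Q)) & (R ^ (((R ^ P) ^ R) & R)) = 1 & 0 = 0
Q ^ (((Q ^ R) ^ (P & Q)) & (R ^ (((R ^ P) ^ R) & R))) = 1 ^ 0 = 1
(Q ^ (((Q ^ R) ^ (P & Q)) & (R ^ (((R ^ P) ^ R) & R)))) <-> P = 1 <-> 1 = 1
R <-> ((Q ^ (((Q ^ R) ^ (P & Q)) & (R ^ (((R ^ P) ^ R) & R)))) <-> P) = 1 <-> 1 = 1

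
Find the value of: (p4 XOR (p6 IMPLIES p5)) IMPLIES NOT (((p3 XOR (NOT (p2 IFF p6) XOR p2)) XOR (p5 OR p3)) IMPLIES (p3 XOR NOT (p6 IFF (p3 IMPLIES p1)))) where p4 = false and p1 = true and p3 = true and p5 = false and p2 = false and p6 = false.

false

p6 IMPLIES p5 = false IMPLIES false = true
p4 XOR (p6 IMPLIES p5) = false XOR true = true
p2 IFF p6 = false IFF false = true
NOT (p2 IFF p6) = NOT true = false
NOT (p2 IFF p6) XOR p2 = false XOR false = false
p3 XOR (NOT (p2 IFF p6) XOR p2) = true XOR false = true
p5 OR p3 = false OR true = true
(p3 XOR (NOT (p2 IFF p6) XOR p2)) XOR (p5 OR p3) = true XOR true = false
p3 IMPLIES p1 = true IMPLIES true = true
p6 IFF (p3 IMPLIES p1) = false IFF true = false
NOT (p6 IFF (p3 IMPLIES p1)) = NOT false = true
p3 XOR NOT (p6 IFF (p3 IMPLIES p1)) = true XOR true = false
((p3 XOR (NOT (p2 IFF p6) XOR p2)) XOR (p5 OR p3)) IMPLIES (p3 XOR NOT (p6 IFF (p3 IMPLIES p1))) = false IMPLIES false = true
NOT (((p3 XOR (NOT (p2 IFF p6) XOR p2)) XOR (p5 OR p3)) IMPLIES (p3 XOR NOT (p6 IFF (p3 IMPLIES p1)))) = NOT true = false
(p4 XOR (p6 IMPLIES p5)) IMPLIES NOT (((p3 XOR (NOT (p2 IFF p6) XOR p2)) XOR (p5 OR p3)) IMPLIES (p3 XOR NOT (p6 IFF (p3 IMPLIES p1)))) = true IMPLIES false = false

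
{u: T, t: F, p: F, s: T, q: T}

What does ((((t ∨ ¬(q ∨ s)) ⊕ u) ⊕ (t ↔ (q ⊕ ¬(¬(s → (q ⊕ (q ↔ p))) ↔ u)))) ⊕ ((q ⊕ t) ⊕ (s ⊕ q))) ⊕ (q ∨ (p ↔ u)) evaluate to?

Substituting u=T, t=F, p=F, s=T, q=T:
q ∨ s = T ∨ T = T
¬(q ∨ s) = ¬T = F
t ∨ ¬(q ∨ s) = F ∨ F = F
(t ∨ ¬(q ∨ s)) ⊕ u = F ⊕ T = T
q ↔ p = T ↔ F = F
q ⊕ (q ↔ p) = T ⊕ F = T
s → (q ⊕ (q ↔ p)) = T → T = T
¬(s → (q ⊕ (q ↔ p))) = ¬T = F
¬(s → (q ⊕ (q ↔ p))) ↔ u = F ↔ T = F
¬(¬(s → (q ⊕ (q ↔ p))) ↔ u) = ¬F = T
q ⊕ ¬(¬(s → (q ⊕ (q ↔ p))) ↔ u) = T ⊕ T = F
t ↔ (q ⊕ ¬(¬(s → (q ⊕ (q ↔ p))) ↔ u)) = F ↔ F = T
((t ∨ ¬(q ∨ s)) ⊕ u) ⊕ (t ↔ (q ⊕ ¬(¬(s → (q ⊕ (q ↔ p))) ↔ u))) = T ⊕ T = F
q ⊕ t = T ⊕ F = T
s ⊕ q = T ⊕ T = F
(q ⊕ t) ⊕ (s ⊕ q) = T ⊕ F = T
(((t ∨ ¬(q ∨ s)) ⊕ u) ⊕ (t ↔ (q ⊕ ¬(¬(s → (q ⊕ (q ↔ p))) ↔ u)))) ⊕ ((q ⊕ t) ⊕ (s ⊕ q)) = F ⊕ T = T
p ↔ u = F ↔ T = F
q ∨ (p ↔ u) = T ∨ F = T
((((t ∨ ¬(q ∨ s)) ⊕ u) ⊕ (t ↔ (q ⊕ ¬(¬(s → (q ⊕ (q ↔ p))) ↔ u)))) ⊕ ((q ⊕ t) ⊕ (s ⊕ q))) ⊕ (q ∨ (p ↔ u)) = T ⊕ T = F

F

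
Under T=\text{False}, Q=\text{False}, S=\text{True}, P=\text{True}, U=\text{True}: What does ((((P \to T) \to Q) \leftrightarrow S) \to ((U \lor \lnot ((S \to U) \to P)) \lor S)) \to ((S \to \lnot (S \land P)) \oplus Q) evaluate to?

\text{False}

P \to T = \text{True} \to \text{False} = \text{False}
(P \to T) \to Q = \text{False} \to \text{False} = \text{True}
((P \to T) \to Q) \leftrightarrow S = \text{True} \leftrightarrow \text{True} = \text{True}
S \to U = \text{True} \to \text{True} = \text{True}
(S \to U) \to P = \text{True} \to \text{True} = \text{True}
\lnot ((S \to U) \to P) = \lnot \text{True} = \text{False}
U \lor \lnot ((S \to U) \to P) = \text{True} \lor \text{False} = \text{True}
(U \lor \lnot ((S \to U) \to P)) \lor S = \text{True} \lor \text{True} = \text{True}
(((P \to T) \to Q) \leftrightarrow S) \to ((U \lor \lnot ((S \to U) \to P)) \lor S) = \text{True} \to \text{True} = \text{True}
S \land P = \text{True} \land \text{True} = \text{True}
\lnot (S \land P) = \lnot \text{True} = \text{False}
S \to \lnot (S \land P) = \text{True} \to \text{False} = \text{False}
(S \to \lnot (S \land P)) \oplus Q = \text{False} \oplus \text{False} = \text{False}
((((P \to T) \to Q) \leftrightarrow S) \to ((U \lor \lnot ((S \to U) \to P)) \lor S)) \to ((S \to \lnot (S \land P)) \oplus Q) = \text{True} \to \text{False} = \text{False}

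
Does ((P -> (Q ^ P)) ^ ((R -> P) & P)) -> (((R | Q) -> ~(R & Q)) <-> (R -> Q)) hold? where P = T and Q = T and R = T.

F

Q ^ P = T ^ T = F
P -> (Q ^ P) = T -> F = F
R -> P = T -> T = T
(R -> P) & P = T & T = T
(P -> (Q ^ P)) ^ ((R -> P) & P) = F ^ T = T
R | Q = T | T = T
R & Q = T & T = T
~(R & Q) = ~T = F
(R | Q) -> ~(R & Q) = T -> F = F
R -> Q = T -> T = T
((R | Q) -> ~(R & Q)) <-> (R -> Q) = F <-> T = F
((P -> (Q ^ P)) ^ ((R -> P) & P)) -> (((R | Q) -> ~(R & Q)) <-> (R -> Q)) = T -> F = F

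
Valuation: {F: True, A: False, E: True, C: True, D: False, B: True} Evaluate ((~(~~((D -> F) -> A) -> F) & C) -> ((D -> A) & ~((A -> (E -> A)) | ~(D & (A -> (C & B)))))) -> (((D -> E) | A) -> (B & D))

False

D -> F = False -> True = True
(D -> F) -> A = True -> False = False
~((D -> F) -> A) = ~False = True
~~((D -> F) -> A) = ~True = False
~~((D -> F) -> A) -> F = False -> True = True
~(~~((D -> F) -> A) -> F) = ~True = False
~(~~((D -> F) -> A) -> F) & C = False & True = False
D -> A = False -> False = True
E -> A = True -> False = False
A -> (E -> A) = False -> False = True
C & B = True & True = True
A -> (C & B) = False -> True = True
D & (A -> (C & B)) = False & True = False
~(D & (A -> (C & B))) = ~False = True
(A -> (E -> A)) | ~(D & (A -> (C & B))) = True | True = True
~((A -> (E -> A)) | ~(D & (A -> (C & B)))) = ~True = False
(D -> A) & ~((A -> (E -> A)) | ~(D & (A -> (C & B)))) = True & False = False
(~(~~((D -> F) -> A) -> F) & C) -> ((D -> A) & ~((A -> (E -> A)) | ~(D & (A -> (C & B))))) = False -> False = True
D -> E = False -> True = True
(D -> E) | A = True | False = True
B & D = True & False = False
((D -> E) | A) -> (B & D) = True -> False = False
((~(~~((D -> F) -> A) -> F) & C) -> ((D -> A) & ~((A -> (E -> A)) | ~(D & (A -> (C & B)))))) -> (((D -> E) | A) -> (B & D)) = True -> False = False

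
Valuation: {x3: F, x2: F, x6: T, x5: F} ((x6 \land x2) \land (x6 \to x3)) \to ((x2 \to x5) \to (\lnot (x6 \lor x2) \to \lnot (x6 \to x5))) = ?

T

x6 \land x2 = T \land F = F
x6 \to x3 = T \to F = F
(x6 \land x2) \land (x6 \to x3) = F \land F = F
x2 \to x5 = F \to F = T
x6 \lor x2 = T \lor F = T
\lnot (x6 \lor x2) = \lnot T = F
x6 \to x5 = T \to F = F
\lnot (x6 \to x5) = \lnot F = T
\lnot (x6 \lor x2) \to \lnot (x6 \to x5) = F \to T = T
(x2 \to x5) \to (\lnot (x6 \lor x2) \to \lnot (x6 \to x5)) = T \to T = T
((x6 \land x2) \land (x6 \to x3)) \to ((x2 \to x5) \to (\lnot (x6 \lor x2) \to \lnot (x6 \to x5))) = F \to T = T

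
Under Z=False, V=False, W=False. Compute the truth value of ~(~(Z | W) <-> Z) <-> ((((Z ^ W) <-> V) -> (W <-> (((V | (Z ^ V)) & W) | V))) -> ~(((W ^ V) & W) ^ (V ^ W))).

Z | W = False | False = False
~(Z | W) = ~False = True
~(Z | W) <-> Z = True <-> False = False
~(~(Z | W) <-> Z) = ~False = True
Z ^ W = False ^ False = False
(Z ^ W) <-> V = False <-> False = True
Z ^ V = False ^ False = False
V | (Z ^ V) = False | False = False
(V | (Z ^ V)) & W = False & False = False
((V | (Z ^ V)) & W) | V = False | False = False
W <-> (((V | (Z ^ V)) & W) | V) = False <-> False = True
((Z ^ W) <-> V) -> (W <-> (((V | (Z ^ V)) & W) | V)) = True -> True = True
W ^ V = False ^ False = False
(W ^ V) & W = False & False = False
V ^ W = False ^ False = False
((W ^ V) & W) ^ (V ^ W) = False ^ False = False
~(((W ^ V) & W) ^ (V ^ W)) = ~False = True
(((Z ^ W) <-> V) -> (W <-> (((V | (Z ^ V)) & W) | V))) -> ~(((W ^ V) & W) ^ (V ^ W)) = True -> True = True
~(~(Z | W) <-> Z) <-> ((((Z ^ W) <-> V) -> (W <-> (((V | (Z ^ V)) & W) | V))) -> ~(((W ^ V) & W) ^ (V ^ W))) = True <-> True = True

True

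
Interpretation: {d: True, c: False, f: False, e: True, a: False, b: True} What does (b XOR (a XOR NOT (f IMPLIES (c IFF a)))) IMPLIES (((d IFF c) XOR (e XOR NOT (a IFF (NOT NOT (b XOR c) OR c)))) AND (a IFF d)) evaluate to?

False

Substituting d=True, c=False, f=False, e=True, a=False, b=True:
c IFF a = False IFF False = True
f IMPLIES (c IFF a) = False IMPLIES True = True
NOT (f IMPLIES (c IFF a)) = NOT True = False
a XOR NOT (f IMPLIES (c IFF a)) = False XOR False = False
b XOR (a XOR NOT (f IMPLIES (c IFF a))) = True XOR False = True
d IFF c = True IFF False = False
b XOR c = True XOR False = True
NOT (b XOR c) = NOT True = False
NOT NOT (b XOR c) = NOT False = True
NOT NOT (b XOR c) OR c = True OR False = True
a IFF (NOT NOT (b XOR c) OR c) = False IFF True = False
NOT (a IFF (NOT NOT (b XOR c) OR c)) = NOT False = True
e XOR NOT (a IFF (NOT NOT (b XOR c) OR c)) = True XOR True = False
(d IFF c) XOR (e XOR NOT (a IFF (NOT NOT (b XOR c) OR c))) = False XOR False = False
a IFF d = False IFF True = False
((d IFF c) XOR (e XOR NOT (a IFF (NOT NOT (b XOR c) OR c)))) AND (a IFF d) = False AND False = False
(b XOR (a XOR NOT (f IMPLIES (c IFF a)))) IMPLIES (((d IFF c) XOR (e XOR NOT (a IFF (NOT NOT (b XOR c) OR c)))) AND (a IFF d)) = True IMPLIES False = False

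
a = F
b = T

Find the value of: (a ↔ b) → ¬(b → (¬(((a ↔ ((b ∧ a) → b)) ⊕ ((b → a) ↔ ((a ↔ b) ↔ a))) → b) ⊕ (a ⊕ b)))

T

Substituting a=F, b=T:
a ↔ b = F ↔ T = F
b ∧ a = T ∧ F = F
(b ∧ a) → b = F → T = T
a ↔ ((b ∧ a) → b) = F ↔ T = F
b → a = T → F = F
a ↔ b = F ↔ T = F
(a ↔ b) ↔ a = F ↔ F = T
(b → a) ↔ ((a ↔ b) ↔ a) = F ↔ T = F
(a ↔ ((b ∧ a) → b)) ⊕ ((b → a) ↔ ((a ↔ b) ↔ a)) = F ⊕ F = F
((a ↔ ((b ∧ a) → b)) ⊕ ((b → a) ↔ ((a ↔ b) ↔ a))) → b = F → T = T
¬(((a ↔ ((b ∧ a) → b)) ⊕ ((b → a) ↔ ((a ↔ b) ↔ a))) → b) = ¬T = F
a ⊕ b = F ⊕ T = T
¬(((a ↔ ((b ∧ a) → b)) ⊕ ((b → a) ↔ ((a ↔ b) ↔ a))) → b) ⊕ (a ⊕ b) = F ⊕ T = T
b → (¬(((a ↔ ((b ∧ a) → b)) ⊕ ((b → a) ↔ ((a ↔ b) ↔ a))) → b) ⊕ (a ⊕ b)) = T → T = T
¬(b → (¬(((a ↔ ((b ∧ a) → b)) ⊕ ((b → a) ↔ ((a ↔ b) ↔ a))) → b) ⊕ (a ⊕ b))) = ¬T = F
(a ↔ b) → ¬(b → (¬(((a ↔ ((b ∧ a) → b)) ⊕ ((b → a) ↔ ((a ↔ b) ↔ a))) → b) ⊕ (a ⊕ b))) = F → F = T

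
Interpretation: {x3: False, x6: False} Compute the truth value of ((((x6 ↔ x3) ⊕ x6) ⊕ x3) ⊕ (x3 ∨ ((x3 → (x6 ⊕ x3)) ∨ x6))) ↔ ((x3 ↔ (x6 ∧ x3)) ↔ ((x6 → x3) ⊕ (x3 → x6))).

Substituting x3=False, x6=False:
x6 ↔ x3 = False ↔ False = True
(x6 ↔ x3) ⊕ x6 = True ⊕ False = True
((x6 ↔ x3) ⊕ x6) ⊕ x3 = True ⊕ False = True
x6 ⊕ x3 = False ⊕ False = False
x3 → (x6 ⊕ x3) = False → False = True
(x3 → (x6 ⊕ x3)) ∨ x6 = True ∨ False = True
x3 ∨ ((x3 → (x6 ⊕ x3)) ∨ x6) = False ∨ True = True
(((x6 ↔ x3) ⊕ x6) ⊕ x3) ⊕ (x3 ∨ ((x3 → (x6 ⊕ x3)) ∨ x6)) = True ⊕ True = False
x6 ∧ x3 = False ∧ False = False
x3 ↔ (x6 ∧ x3) = False ↔ False = True
x6 → x3 = False → False = True
x3 → x6 = False → False = True
(x6 → x3) ⊕ (x3 → x6) = True ⊕ True = False
(x3 ↔ (x6 ∧ x3)) ↔ ((x6 → x3) ⊕ (x3 → x6)) = True ↔ False = False
((((x6 ↔ x3) ⊕ x6) ⊕ x3) ⊕ (x3 ∨ ((x3 → (x6 ⊕ x3)) ∨ x6))) ↔ ((x3 ↔ (x6 ∧ x3)) ↔ ((x6 → x3) ⊕ (x3 → x6))) = False ↔ False = True

True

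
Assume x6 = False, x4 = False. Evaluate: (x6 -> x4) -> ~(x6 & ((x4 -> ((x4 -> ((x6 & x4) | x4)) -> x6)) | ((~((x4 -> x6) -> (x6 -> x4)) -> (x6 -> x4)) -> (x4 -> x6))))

x6 -> x4 = False -> False = True
x6 & x4 = False & False = False
(x6 & x4) | x4 = False | False = False
x4 -> ((x6 & x4) | x4) = False -> False = True
(x4 -> ((x6 & x4) | x4)) -> x6 = True -> False = False
x4 -> ((x4 -> ((x6 & x4) | x4)) -> x6) = False -> False = True
x4 -> x6 = False -> False = True
x6 -> x4 = False -> False = True
(x4 -> x6) -> (x6 -> x4) = True -> True = True
~((x4 -> x6) -> (x6 -> x4)) = ~True = False
x6 -> x4 = False -> False = True
~((x4 -> x6) -> (x6 -> x4)) -> (x6 -> x4) = False -> True = True
x4 -> x6 = False -> False = True
(~((x4 -> x6) -> (x6 -> x4)) -> (x6 -> x4)) -> (x4 -> x6) = True -> True = True
(x4 -> ((x4 -> ((x6 & x4) | x4)) -> x6)) | ((~((x4 -> x6) -> (x6 -> x4)) -> (x6 -> x4)) -> (x4 -> x6)) = True | True = True
x6 & ((x4 -> ((x4 -> ((x6 & x4) | x4)) -> x6)) | ((~((x4 -> x6) -> (x6 -> x4)) -> (x6 -> x4)) -> (x4 -> x6))) = False & True = False
~(x6 & ((x4 -> ((x4 -> ((x6 & x4) | x4)) -> x6)) | ((~((x4 -> x6) -> (x6 -> x4)) -> (x6 -> x4)) -> (x4 -> x6)))) = ~False = True
(x6 -> x4) -> ~(x6 & ((x4 -> ((x4 -> ((x6 & x4) | x4)) -> x6)) | ((~((x4 -> x6) -> (x6 -> x4)) -> (x6 -> x4)) -> (x4 -> x6)))) = True -> True = True

True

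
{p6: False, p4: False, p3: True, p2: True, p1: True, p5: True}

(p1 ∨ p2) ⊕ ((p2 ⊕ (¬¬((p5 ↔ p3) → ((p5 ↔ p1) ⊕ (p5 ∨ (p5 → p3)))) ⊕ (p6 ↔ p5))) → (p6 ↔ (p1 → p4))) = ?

False

Substituting p6=False, p4=False, p3=True, p2=True, p1=True, p5=True:
p1 ∨ p2 = True ∨ True = True
p5 ↔ p3 = True ↔ True = True
p5 ↔ p1 = True ↔ True = True
p5 → p3 = True → True = True
p5 ∨ (p5 → p3) = True ∨ True = True
(p5 ↔ p1) ⊕ (p5 ∨ (p5 → p3)) = True ⊕ True = False
(p5 ↔ p3) → ((p5 ↔ p1) ⊕ (p5 ∨ (p5 → p3))) = True → False = False
¬((p5 ↔ p3) → ((p5 ↔ p1) ⊕ (p5 ∨ (p5 → p3)))) = ¬False = True
¬¬((p5 ↔ p3) → ((p5 ↔ p1) ⊕ (p5 ∨ (p5 → p3)))) = ¬True = False
p6 ↔ p5 = False ↔ True = False
¬¬((p5 ↔ p3) → ((p5 ↔ p1) ⊕ (p5 ∨ (p5 → p3)))) ⊕ (p6 ↔ p5) = False ⊕ False = False
p2 ⊕ (¬¬((p5 ↔ p3) → ((p5 ↔ p1) ⊕ (p5 ∨ (p5 → p3)))) ⊕ (p6 ↔ p5)) = True ⊕ False = True
p1 → p4 = True → False = False
p6 ↔ (p1 → p4) = False ↔ False = True
(p2 ⊕ (¬¬((p5 ↔ p3) → ((p5 ↔ p1) ⊕ (p5 ∨ (p5 → p3)))) ⊕ (p6 ↔ p5))) → (p6 ↔ (p1 → p4)) = True → True = True
(p1 ∨ p2) ⊕ ((p2 ⊕ (¬¬((p5 ↔ p3) → ((p5 ↔ p1) ⊕ (p5 ∨ (p5 → p3)))) ⊕ (p6 ↔ p5))) → (p6 ↔ (p1 → p4))) = True ⊕ True = False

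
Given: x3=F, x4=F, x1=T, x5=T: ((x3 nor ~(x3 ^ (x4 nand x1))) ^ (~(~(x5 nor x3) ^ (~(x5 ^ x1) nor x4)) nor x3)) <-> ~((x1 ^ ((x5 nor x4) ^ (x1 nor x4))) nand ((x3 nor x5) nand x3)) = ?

F

x4 nand x1 = F nand T = T
x3 ^ (x4 nand x1) = F ^ T = T
~(x3 ^ (x4 nand x1)) = ~T = F
x3 nor ~(x3 ^ (x4 nand x1)) = F nor F = T
x5 nor x3 = T nor F = F
~(x5 nor x3) = ~F = T
x5 ^ x1 = T ^ T = F
~(x5 ^ x1) = ~F = T
~(x5 ^ x1) nor x4 = T nor F = F
~(x5 nor x3) ^ (~(x5 ^ x1) nor x4) = T ^ F = T
~(~(x5 nor x3) ^ (~(x5 ^ x1) nor x4)) = ~T = F
~(~(x5 nor x3) ^ (~(x5 ^ x1) nor x4)) nor x3 = F nor F = T
(x3 nor ~(x3 ^ (x4 nand x1))) ^ (~(~(x5 nor x3) ^ (~(x5 ^ x1) nor x4)) nor x3) = T ^ T = F
x5 nor x4 = T nor F = F
x1 nor x4 = T nor F = F
(x5 nor x4) ^ (x1 nor x4) = F ^ F = F
x1 ^ ((x5 nor x4) ^ (x1 nor x4)) = T ^ F = T
x3 nor x5 = F nor T = F
(x3 nor x5) nand x3 = F nand F = T
(x1 ^ ((x5 nor x4) ^ (x1 nor x4))) nand ((x3 nor x5) nand x3) = T nand T = F
~((x1 ^ ((x5 nor x4) ^ (x1 nor x4))) nand ((x3 nor x5) nand x3)) = ~F = T
((x3 nor ~(x3 ^ (x4 nand x1))) ^ (~(~(x5 nor x3) ^ (~(x5 ^ x1) nor x4)) nor x3)) <-> ~((x1 ^ ((x5 nor x4) ^ (x1 nor x4))) nand ((x3 nor x5) nand x3)) = F <-> T = F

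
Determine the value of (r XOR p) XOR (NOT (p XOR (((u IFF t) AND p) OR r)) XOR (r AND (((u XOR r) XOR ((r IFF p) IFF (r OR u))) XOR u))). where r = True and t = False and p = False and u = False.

False

r XOR p = True XOR False = True
u IFF t = False IFF False = True
(u IFF t) AND p = True AND False = False
((u IFF t) AND p) OR r = False OR True = True
p XOR (((u IFF t) AND p) OR r) = False XOR True = True
NOT (p XOR (((u IFF t) AND p) OR r)) = NOT True = False
u XOR r = False XOR True = True
r IFF p = True IFF False = False
r OR u = True OR False = True
(r IFF p) IFF (r OR u) = False IFF True = False
(u XOR r) XOR ((r IFF p) IFF (r OR u)) = True XOR False = True
((u XOR r) XOR ((r IFF p) IFF (r OR u))) XOR u = True XOR False = True
r AND (((u XOR r) XOR ((r IFF p) IFF (r OR u))) XOR u) = True AND True = True
NOT (p XOR (((u IFF t) AND p) OR r)) XOR (r AND (((u XOR r) XOR ((r IFF p) IFF (r OR u))) XOR u)) = False XOR True = True
(r XOR p) XOR (NOT (p XOR (((u IFF t) AND p) OR r)) XOR (r AND (((u XOR r) XOR ((r IFF p) IFF (r OR u))) XOR u))) = True XOR True = False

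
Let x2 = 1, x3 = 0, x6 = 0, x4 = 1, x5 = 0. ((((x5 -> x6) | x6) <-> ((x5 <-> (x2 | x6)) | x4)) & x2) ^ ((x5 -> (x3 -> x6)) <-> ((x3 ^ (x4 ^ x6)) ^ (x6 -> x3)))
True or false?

1

x5 -> x6 = 0 -> 0 = 1
(x5 -> x6) | x6 = 1 | 0 = 1
x2 | x6 = 1 | 0 = 1
x5 <-> (x2 | x6) = 0 <-> 1 = 0
(x5 <-> (x2 | x6)) | x4 = 0 | 1 = 1
((x5 -> x6) | x6) <-> ((x5 <-> (x2 | x6)) | x4) = 1 <-> 1 = 1
(((x5 -> x6) | x6) <-> ((x5 <-> (x2 | x6)) | x4)) & x2 = 1 & 1 = 1
x3 -> x6 = 0 -> 0 = 1
x5 -> (x3 -> x6) = 0 -> 1 = 1
x4 ^ x6 = 1 ^ 0 = 1
x3 ^ (x4 ^ x6) = 0 ^ 1 = 1
x6 -> x3 = 0 -> 0 = 1
(x3 ^ (x4 ^ x6)) ^ (x6 -> x3) = 1 ^ 1 = 0
(x5 -> (x3 -> x6)) <-> ((x3 ^ (x4 ^ x6)) ^ (x6 -> x3)) = 1 <-> 0 = 0
((((x5 -> x6) | x6) <-> ((x5 <-> (x2 | x6)) | x4)) & x2) ^ ((x5 -> (x3 -> x6)) <-> ((x3 ^ (x4 ^ x6)) ^ (x6 -> x3))) = 1 ^ 0 = 1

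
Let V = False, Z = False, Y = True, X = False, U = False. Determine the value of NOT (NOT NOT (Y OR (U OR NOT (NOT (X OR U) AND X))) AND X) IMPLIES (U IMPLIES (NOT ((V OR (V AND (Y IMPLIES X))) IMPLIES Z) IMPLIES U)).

X OR U = False OR False = False
NOT (X OR U) = NOT False = True
NOT (X OR U) AND X = True AND False = False
NOT (NOT (X OR U) AND X) = NOT False = True
U OR NOT (NOT (X OR U) AND X) = False OR True = True
Y OR (U OR NOT (NOT (X OR U) AND X)) = True OR True = True
NOT (Y OR (U OR NOT (NOT (X OR U) AND X))) = NOT True = False
NOT NOT (Y OR (U OR NOT (NOT (X OR U) AND X))) = NOT False = True
NOT NOT (Y OR (U OR NOT (NOT (X OR U) AND X))) AND X = True AND False = False
NOT (NOT NOT (Y OR (U OR NOT (NOT (X OR U) AND X))) AND X) = NOT False = True
Y IMPLIES X = True IMPLIES False = False
V AND (Y IMPLIES X) = False AND False = False
V OR (V AND (Y IMPLIES X)) = False OR False = False
(V OR (V AND (Y IMPLIES X))) IMPLIES Z = False IMPLIES False = True
NOT ((V OR (V AND (Y IMPLIES X))) IMPLIES Z) = NOT True = False
NOT ((V OR (V AND (Y IMPLIES X))) IMPLIES Z) IMPLIES U = False IMPLIES False = True
U IMPLIES (NOT ((V OR (V AND (Y IMPLIES X))) IMPLIES Z) IMPLIES U) = False IMPLIES True = True
NOT (NOT NOT (Y OR (U OR NOT (NOT (X OR U) AND X))) AND X) IMPLIES (U IMPLIES (NOT ((V OR (V AND (Y IMPLIES X))) IMPLIES Z) IMPLIES U)) = True IMPLIES True = True

True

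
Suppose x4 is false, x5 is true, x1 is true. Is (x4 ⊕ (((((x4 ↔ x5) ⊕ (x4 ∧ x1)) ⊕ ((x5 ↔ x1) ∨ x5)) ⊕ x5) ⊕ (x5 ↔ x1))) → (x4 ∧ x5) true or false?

False

x4 ↔ x5 = False ↔ True = False
x4 ∧ x1 = False ∧ True = False
(x4 ↔ x5) ⊕ (x4 ∧ x1) = False ⊕ False = False
x5 ↔ x1 = True ↔ True = True
(x5 ↔ x1) ∨ x5 = True ∨ True = True
((x4 ↔ x5) ⊕ (x4 ∧ x1)) ⊕ ((x5 ↔ x1) ∨ x5) = False ⊕ True = True
(((x4 ↔ x5) ⊕ (x4 ∧ x1)) ⊕ ((x5 ↔ x1) ∨ x5)) ⊕ x5 = True ⊕ True = False
x5 ↔ x1 = True ↔ True = True
((((x4 ↔ x5) ⊕ (x4 ∧ x1)) ⊕ ((x5 ↔ x1) ∨ x5)) ⊕ x5) ⊕ (x5 ↔ x1) = False ⊕ True = True
x4 ⊕ (((((x4 ↔ x5) ⊕ (x4 ∧ x1)) ⊕ ((x5 ↔ x1) ∨ x5)) ⊕ x5) ⊕ (x5 ↔ x1)) = False ⊕ True = True
x4 ∧ x5 = False ∧ True = False
(x4 ⊕ (((((x4 ↔ x5) ⊕ (x4 ∧ x1)) ⊕ ((x5 ↔ x1) ∨ x5)) ⊕ x5) ⊕ (x5 ↔ x1))) → (x4 ∧ x5) = True → False = False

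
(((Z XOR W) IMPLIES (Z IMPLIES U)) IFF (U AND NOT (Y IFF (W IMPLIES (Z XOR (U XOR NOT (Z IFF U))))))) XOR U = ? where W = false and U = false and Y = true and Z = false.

Z XOR W = false XOR false = false
Z IMPLIES U = false IMPLIES false = true
(Z XOR W) IMPLIES (Z IMPLIES U) = false IMPLIES true = true
Z IFF U = false IFF false = true
NOT (Z IFF U) = NOT true = false
U XOR NOT (Z IFF U) = false XOR false = false
Z XOR (U XOR NOT (Z IFF U)) = false XOR false = false
W IMPLIES (Z XOR (U XOR NOT (Z IFF U))) = false IMPLIES false = true
Y IFF (W IMPLIES (Z XOR (U XOR NOT (Z IFF U)))) = true IFF true = true
NOT (Y IFF (W IMPLIES (Z XOR (U XOR NOT (Z IFF U))))) = NOT true = false
U AND NOT (Y IFF (W IMPLIES (Z XOR (U XOR NOT (Z IFF U))))) = false AND false = false
((Z XOR W) IMPLIES (Z IMPLIES U)) IFF (U AND NOT (Y IFF (W IMPLIES (Z XOR (U XOR NOT (Z IFF U)))))) = true IFF false = false
(((Z XOR W) IMPLIES (Z IMPLIES U)) IFF (U AND NOT (Y IFF (W IMPLIES (Z XOR (U XOR NOT (Z IFF U))))))) XOR U = false XOR false = false

false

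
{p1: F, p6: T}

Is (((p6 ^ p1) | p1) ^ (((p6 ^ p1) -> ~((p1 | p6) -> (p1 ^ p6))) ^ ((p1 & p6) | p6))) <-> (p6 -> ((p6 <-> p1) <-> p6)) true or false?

T

p6 ^ p1 = T ^ F = T
(p6 ^ p1) | p1 = T | F = T
p6 ^ p1 = T ^ F = T
p1 | p6 = F | T = T
p1 ^ p6 = F ^ T = T
(p1 | p6) -> (p1 ^ p6) = T -> T = T
~((p1 | p6) -> (p1 ^ p6)) = ~T = F
(p6 ^ p1) -> ~((p1 | p6) -> (p1 ^ p6)) = T -> F = F
p1 & p6 = F & T = F
(p1 & p6) | p6 = F | T = T
((p6 ^ p1) -> ~((p1 | p6) -> (p1 ^ p6))) ^ ((p1 & p6) | p6) = F ^ T = T
((p6 ^ p1) | p1) ^ (((p6 ^ p1) -> ~((p1 | p6) -> (p1 ^ p6))) ^ ((p1 & p6) | p6)) = T ^ T = F
p6 <-> p1 = T <-> F = F
(p6 <-> p1) <-> p6 = F <-> T = F
p6 -> ((p6 <-> p1) <-> p6) = T -> F = F
(((p6 ^ p1) | p1) ^ (((p6 ^ p1) -> ~((p1 | p6) -> (p1 ^ p6))) ^ ((p1 & p6) | p6))) <-> (p6 -> ((p6 <-> p1) <-> p6)) = F <-> F = T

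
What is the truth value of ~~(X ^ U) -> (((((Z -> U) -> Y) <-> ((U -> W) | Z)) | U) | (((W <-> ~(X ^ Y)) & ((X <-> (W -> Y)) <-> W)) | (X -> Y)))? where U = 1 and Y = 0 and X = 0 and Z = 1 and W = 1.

Substituting U=1, Y=0, X=0, Z=1, W=1:
X ^ U = 0 ^ 1 = 1
~(X ^ U) = ~1 = 0
~~(X ^ U) = ~0 = 1
Z -> U = 1 -> 1 = 1
(Z -> U) -> Y = 1 -> 0 = 0
U -> W = 1 -> 1 = 1
(U -> W) | Z = 1 | 1 = 1
((Z -> U) -> Y) <-> ((U -> W) | Z) = 0 <-> 1 = 0
(((Z -> U) -> Y) <-> ((U -> W) | Z)) | U = 0 | 1 = 1
X ^ Y = 0 ^ 0 = 0
~(X ^ Y) = ~0 = 1
W <-> ~(X ^ Y) = 1 <-> 1 = 1
W -> Y = 1 -> 0 = 0
X <-> (W -> Y) = 0 <-> 0 = 1
(X <-> (W -> Y)) <-> W = 1 <-> 1 = 1
(W <-> ~(X ^ Y)) & ((X <-> (W -> Y)) <-> W) = 1 & 1 = 1
X -> Y = 0 -> 0 = 1
((W <-> ~(X ^ Y)) & ((X <-> (W -> Y)) <-> W)) | (X -> Y) = 1 | 1 = 1
((((Z -> U) -> Y) <-> ((U -> W) | Z)) | U) | (((W <-> ~(X ^ Y)) & ((X <-> (W -> Y)) <-> W)) | (X -> Y)) = 1 | 1 = 1
~~(X ^ U) -> (((((Z -> U) -> Y) <-> ((U -> W) | Z)) | U) | (((W <-> ~(X ^ Y)) & ((X <-> (W -> Y)) <-> W)) | (X -> Y))) = 1 -> 1 = 1

1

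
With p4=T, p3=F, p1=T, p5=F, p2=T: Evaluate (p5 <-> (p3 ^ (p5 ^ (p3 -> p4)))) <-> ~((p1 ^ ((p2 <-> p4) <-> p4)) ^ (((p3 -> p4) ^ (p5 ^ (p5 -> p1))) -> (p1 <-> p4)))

T

p3 -> p4 = F -> T = T
p5 ^ (p3 -> p4) = F ^ T = T
p3 ^ (p5 ^ (p3 -> p4)) = F ^ T = T
p5 <-> (p3 ^ (p5 ^ (p3 -> p4))) = F <-> T = F
p2 <-> p4 = T <-> T = T
(p2 <-> p4) <-> p4 = T <-> T = T
p1 ^ ((p2 <-> p4) <-> p4) = T ^ T = F
p3 -> p4 = F -> T = T
p5 -> p1 = F -> T = T
p5 ^ (p5 -> p1) = F ^ T = T
(p3 -> p4) ^ (p5 ^ (p5 -> p1)) = T ^ T = F
p1 <-> p4 = T <-> T = T
((p3 -> p4) ^ (p5 ^ (p5 -> p1))) -> (p1 <-> p4) = F -> T = T
(p1 ^ ((p2 <-> p4) <-> p4)) ^ (((p3 -> p4) ^ (p5 ^ (p5 -> p1))) -> (p1 <-> p4)) = F ^ T = T
~((p1 ^ ((p2 <-> p4) <-> p4)) ^ (((p3 -> p4) ^ (p5 ^ (p5 -> p1))) -> (p1 <-> p4))) = ~T = F
(p5 <-> (p3 ^ (p5 ^ (p3 -> p4)))) <-> ~((p1 ^ ((p2 <-> p4) <-> p4)) ^ (((p3 -> p4) ^ (p5 ^ (p5 -> p1))) -> (p1 <-> p4))) = F <-> F = T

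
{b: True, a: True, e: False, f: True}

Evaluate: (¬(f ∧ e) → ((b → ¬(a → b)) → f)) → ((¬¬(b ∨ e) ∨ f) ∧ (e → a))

f ∧ e = True ∧ False = False
¬(f ∧ e) = ¬False = True
a → b = True → True = True
¬(a → b) = ¬True = False
b → ¬(a → b) = True → False = False
(b → ¬(a → b)) → f = False → True = True
¬(f ∧ e) → ((b → ¬(a → b)) → f) = True → True = True
b ∨ e = True ∨ False = True
¬(b ∨ e) = ¬True = False
¬¬(b ∨ e) = ¬False = True
¬¬(b ∨ e) ∨ f = True ∨ True = True
e → a = False → True = True
(¬¬(b ∨ e) ∨ f) ∧ (e → a) = True ∧ True = True
(¬(f ∧ e) → ((b → ¬(a → b)) → f)) → ((¬¬(b ∨ e) ∨ f) ∧ (e → a)) = True → True = True

True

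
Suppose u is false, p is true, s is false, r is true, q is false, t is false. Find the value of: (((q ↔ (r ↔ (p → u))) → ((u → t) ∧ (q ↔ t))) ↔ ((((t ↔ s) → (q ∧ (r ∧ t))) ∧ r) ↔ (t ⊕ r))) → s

Substituting u=F, p=T, s=F, r=T, q=F, t=F:
p → u = T → F = F
r ↔ (p → u) = T ↔ F = F
q ↔ (r ↔ (p → u)) = F ↔ F = T
u → t = F → F = T
q ↔ t = F ↔ F = T
(u → t) ∧ (q ↔ t) = T ∧ T = T
(q ↔ (r ↔ (p → u))) → ((u → t) ∧ (q ↔ t)) = T → T = T
t ↔ s = F ↔ F = T
r ∧ t = T ∧ F = F
q ∧ (r ∧ t) = F ∧ F = F
(t ↔ s) → (q ∧ (r ∧ t)) = T → F = F
((t ↔ s) → (q ∧ (r ∧ t))) ∧ r = F ∧ T = F
t ⊕ r = F ⊕ T = T
(((t ↔ s) → (q ∧ (r ∧ t))) ∧ r) ↔ (t ⊕ r) = F ↔ T = F
((q ↔ (r ↔ (p → u))) → ((u → t) ∧ (q ↔ t))) ↔ ((((t ↔ s) → (q ∧ (r ∧ t))) ∧ r) ↔ (t ⊕ r)) = T ↔ F = F
(((q ↔ (r ↔ (p → u))) → ((u → t) ∧ (q ↔ t))) ↔ ((((t ↔ s) → (q ∧ (r ∧ t))) ∧ r) ↔ (t ⊕ r))) → s = F → F = T

T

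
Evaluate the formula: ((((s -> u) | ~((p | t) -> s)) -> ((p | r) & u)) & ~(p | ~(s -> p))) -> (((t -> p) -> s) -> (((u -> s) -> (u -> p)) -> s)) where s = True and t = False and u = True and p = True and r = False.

True

s -> u = True -> True = True
p | t = True | False = True
(p | t) -> s = True -> True = True
~((p | t) -> s) = ~True = False
(s -> u) | ~((p | t) -> s) = True | False = True
p | r = True | False = True
(p | r) & u = True & True = True
((s -> u) | ~((p | t) -> s)) -> ((p | r) & u) = True -> True = True
s -> p = True -> True = True
~(s -> p) = ~True = False
p | ~(s -> p) = True | False = True
~(p | ~(s -> p)) = ~True = False
(((s -> u) | ~((p | t) -> s)) -> ((p | r) & u)) & ~(p | ~(s -> p)) = True & False = False
t -> p = False -> True = True
(t -> p) -> s = True -> True = True
u -> s = True -> True = True
u -> p = True -> True = True
(u -> s) -> (u -> p) = True -> True = True
((u -> s) -> (u -> p)) -> s = True -> True = True
((t -> p) -> s) -> (((u -> s) -> (u -> p)) -> s) = True -> True = True
((((s -> u) | ~((p | t) -> s)) -> ((p | r) & u)) & ~(p | ~(s -> p))) -> (((t -> p) -> s) -> (((u -> s) -> (u -> p)) -> s)) = False -> True = True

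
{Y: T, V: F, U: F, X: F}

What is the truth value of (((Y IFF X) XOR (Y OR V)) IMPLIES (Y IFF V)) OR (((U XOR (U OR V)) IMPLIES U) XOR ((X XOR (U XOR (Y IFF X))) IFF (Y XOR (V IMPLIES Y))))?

Substituting Y=T, V=F, U=F, X=F:
Y IFF X = T IFF F = F
Y OR V = T OR F = T
(Y IFF X) XOR (Y OR V) = F XOR T = T
Y IFF V = T IFF F = F
((Y IFF X) XOR (Y OR V)) IMPLIES (Y IFF V) = T IMPLIES F = F
U OR V = F OR F = F
U XOR (U OR V) = F XOR F = F
(U XOR (U OR V)) IMPLIES U = F IMPLIES F = T
Y IFF X = T IFF F = F
U XOR (Y IFF X) = F XOR F = F
X XOR (U XOR (Y IFF X)) = F XOR F = F
V IMPLIES Y = F IMPLIES T = T
Y XOR (V IMPLIES Y) = T XOR T = F
(X XOR (U XOR (Y IFF X))) IFF (Y XOR (V IMPLIES Y)) = F IFF F = T
((U XOR (U OR V)) IMPLIES U) XOR ((X XOR (U XOR (Y IFF X))) IFF (Y XOR (V IMPLIES Y))) = T XOR T = F
(((Y IFF X) XOR (Y OR V)) IMPLIES (Y IFF V)) OR (((U XOR (U OR V)) IMPLIES U) XOR ((X XOR (U XOR (Y IFF X))) IFF (Y XOR (V IMPLIES Y)))) = F OR F = F

F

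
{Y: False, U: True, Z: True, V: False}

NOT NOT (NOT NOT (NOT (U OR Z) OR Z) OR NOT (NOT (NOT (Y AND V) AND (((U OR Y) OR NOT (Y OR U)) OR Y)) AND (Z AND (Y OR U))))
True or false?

U OR Z = True OR True = True
NOT (U OR Z) = NOT True = False
NOT (U OR Z) OR Z = False OR True = True
NOT (NOT (U OR Z) OR Z) = NOT True = False
NOT NOT (NOT (U OR Z) OR Z) = NOT False = True
Y AND V = False AND False = False
NOT (Y AND V) = NOT False = True
U OR Y = True OR False = True
Y OR U = False OR True = True
NOT (Y OR U) = NOT True = False
(U OR Y) OR NOT (Y OR U) = True OR False = True
((U OR Y) OR NOT (Y OR U)) OR Y = True OR False = True
NOT (Y AND V) AND (((U OR Y) OR NOT (Y OR U)) OR Y) = True AND True = True
NOT (NOT (Y AND V) AND (((U OR Y) OR NOT (Y OR U)) OR Y)) = NOT True = False
Y OR U = False OR True = True
Z AND (Y OR U) = True AND True = True
NOT (NOT (Y AND V) AND (((U OR Y) OR NOT (Y OR U)) OR Y)) AND (Z AND (Y OR U)) = False AND True = False
NOT (NOT (NOT (Y AND V) AND (((U OR Y) OR NOT (Y OR U)) OR Y)) AND (Z AND (Y OR U))) = NOT False = True
NOT NOT (NOT (U OR Z) OR Z) OR NOT (NOT (NOT (Y AND V) AND (((U OR Y) OR NOT (Y OR U)) OR Y)) AND (Z AND (Y OR U))) = True OR True = True
NOT (NOT NOT (NOT (U OR Z) OR Z) OR NOT (NOT (NOT (Y AND V) AND (((U OR Y) OR NOT (Y OR U)) OR Y)) AND (Z AND (Y OR U)))) = NOT True = False
NOT NOT (NOT NOT (NOT (U OR Z) OR Z) OR NOT (NOT (NOT (Y AND V) AND (((U OR Y) OR NOT (Y OR U)) OR Y)) AND (Z AND (Y OR U)))) = NOT False = True

True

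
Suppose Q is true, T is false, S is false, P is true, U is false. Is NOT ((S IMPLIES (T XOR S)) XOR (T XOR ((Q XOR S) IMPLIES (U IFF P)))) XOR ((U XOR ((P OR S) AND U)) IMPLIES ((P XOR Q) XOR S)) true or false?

Substituting Q=True, T=False, S=False, P=True, U=False:
T XOR S = False XOR False = False
S IMPLIES (T XOR S) = False IMPLIES False = True
Q XOR S = True XOR False = True
U IFF P = False IFF True = False
(Q XOR S) IMPLIES (U IFF P) = True IMPLIES False = False
T XOR ((Q XOR S) IMPLIES (U IFF P)) = False XOR False = False
(S IMPLIES (T XOR S)) XOR (T XOR ((Q XOR S) IMPLIES (U IFF P))) = True XOR False = True
NOT ((S IMPLIES (T XOR S)) XOR (T XOR ((Q XOR S) IMPLIES (U IFF P)))) = NOT True = False
P OR S = True OR False = True
(P OR S) AND U = True AND False = False
U XOR ((P OR S) AND U) = False XOR False = False
P XOR Q = True XOR True = False
(P XOR Q) XOR S = False XOR False = False
(U XOR ((P OR S) AND U)) IMPLIES ((P XOR Q) XOR S) = False IMPLIES False = True
NOT ((S IMPLIES (T XOR S)) XOR (T XOR ((Q XOR S) IMPLIES (U IFF P)))) XOR ((U XOR ((P OR S) AND U)) IMPLIES ((P XOR Q) XOR S)) = False XOR True = True

True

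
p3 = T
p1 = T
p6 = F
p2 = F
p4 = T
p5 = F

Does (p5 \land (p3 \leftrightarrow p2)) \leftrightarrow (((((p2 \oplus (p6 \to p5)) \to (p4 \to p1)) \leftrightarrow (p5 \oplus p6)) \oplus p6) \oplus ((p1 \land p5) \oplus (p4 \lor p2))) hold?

p3 \leftrightarrow p2 = T \leftrightarrow F = F
p5 \land (p3 \leftrightarrow p2) = F \land F = F
p6 \to p5 = F \to F = T
p2 \oplus (p6 \to p5) = F \oplus T = T
p4 \to p1 = T \to T = T
(p2 \oplus (p6 \to p5)) \to (p4 \to p1) = T \to T = T
p5 \oplus p6 = F \oplus F = F
((p2 \oplus (p6 \to p5)) \to (p4 \to p1)) \leftrightarrow (p5 \oplus p6) = T \leftrightarrow F = F
(((p2 \oplus (p6 \to p5)) \to (p4 \to p1)) \leftrightarrow (p5 \oplus p6)) \oplus p6 = F \oplus F = F
p1 \land p5 = T \land F = F
p4 \lor p2 = T \lor F = T
(p1 \land p5) \oplus (p4 \lor p2) = F \oplus T = T
((((p2 \oplus (p6 \to p5)) \to (p4 \to p1)) \leftrightarrow (p5 \oplus p6)) \oplus p6) \oplus ((p1 \land p5) \oplus (p4 \lor p2)) = F \oplus T = T
(p5 \land (p3 \leftrightarrow p2)) \leftrightarrow (((((p2 \oplus (p6 \to p5)) \to (p4 \to p1)) \leftrightarrow (p5 \oplus p6)) \oplus p6) \oplus ((p1 \land p5) \oplus (p4 \lor p2))) = F \leftrightarrow T = F

F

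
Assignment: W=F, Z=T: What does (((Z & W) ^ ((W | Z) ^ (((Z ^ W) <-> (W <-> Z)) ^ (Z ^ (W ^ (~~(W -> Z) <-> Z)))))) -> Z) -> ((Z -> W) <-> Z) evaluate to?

Substituting W=F, Z=T:
Z & W = T & F = F
W | Z = F | T = T
Z ^ W = T ^ F = T
W <-> Z = F <-> T = F
(Z ^ W) <-> (W <-> Z) = T <-> F = F
W -> Z = F -> T = T
~(W -> Z) = ~T = F
~~(W -> Z) = ~F = T
~~(W -> Z) <-> Z = T <-> T = T
W ^ (~~(W -> Z) <-> Z) = F ^ T = T
Z ^ (W ^ (~~(W -> Z) <-> Z)) = T ^ T = F
((Z ^ W) <-> (W <-> Z)) ^ (Z ^ (W ^ (~~(W -> Z) <-> Z))) = F ^ F = F
(W | Z) ^ (((Z ^ W) <-> (W <-> Z)) ^ (Z ^ (W ^ (~~(W -> Z) <-> Z)))) = T ^ F = T
(Z & W) ^ ((W | Z) ^ (((Z ^ W) <-> (W <-> Z)) ^ (Z ^ (W ^ (~~(W -> Z) <-> Z))))) = F ^ T = T
((Z & W) ^ ((W | Z) ^ (((Z ^ W) <-> (W <-> Z)) ^ (Z ^ (W ^ (~~(W -> Z) <-> Z)))))) -> Z = T -> T = T
Z -> W = T -> F = F
(Z -> W) <-> Z = F <-> T = F
(((Z & W) ^ ((W | Z) ^ (((Z ^ W) <-> (W <-> Z)) ^ (Z ^ (W ^ (~~(W -> Z) <-> Z)))))) -> Z) -> ((Z -> W) <-> Z) = T -> F = F

F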